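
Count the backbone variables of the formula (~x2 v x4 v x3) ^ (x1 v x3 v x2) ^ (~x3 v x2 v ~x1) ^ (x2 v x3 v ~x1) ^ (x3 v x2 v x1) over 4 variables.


Find all satisfying assignments: 8 model(s).
Check which variables have the same value in every model.
No variable is fixed across all models.
Backbone size = 0.

0


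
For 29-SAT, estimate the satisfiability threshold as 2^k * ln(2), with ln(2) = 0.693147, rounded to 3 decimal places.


Using the asymptotic formula: threshold ~ 2^k * ln(2).
2^29 = 536870912.
536870912 * 0.693147 = 372130462.04.

372130462.04


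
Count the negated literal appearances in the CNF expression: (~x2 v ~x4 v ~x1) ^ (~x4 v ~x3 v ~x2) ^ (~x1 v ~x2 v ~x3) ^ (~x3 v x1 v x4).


Scan each clause for negated literals.
Clause 1: 3 negative; Clause 2: 3 negative; Clause 3: 3 negative; Clause 4: 1 negative.
Total negative literal occurrences = 10.

10


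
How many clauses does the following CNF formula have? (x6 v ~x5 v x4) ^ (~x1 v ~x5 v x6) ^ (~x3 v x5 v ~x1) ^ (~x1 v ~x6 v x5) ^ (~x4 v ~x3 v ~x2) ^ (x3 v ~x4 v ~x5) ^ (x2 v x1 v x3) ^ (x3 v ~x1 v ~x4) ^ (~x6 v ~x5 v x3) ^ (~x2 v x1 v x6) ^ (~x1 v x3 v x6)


Each group enclosed in parentheses joined by ^ is one clause.
Counting the conjuncts: 11 clauses.

11


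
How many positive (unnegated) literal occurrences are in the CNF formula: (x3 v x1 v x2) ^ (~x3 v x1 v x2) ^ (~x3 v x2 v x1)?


Scan each clause for unnegated literals.
Clause 1: 3 positive; Clause 2: 2 positive; Clause 3: 2 positive.
Total positive literal occurrences = 7.

7


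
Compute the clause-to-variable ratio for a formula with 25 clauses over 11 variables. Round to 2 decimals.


Clause-to-variable ratio = clauses / variables.
25 / 11 = 2.27.

2.27


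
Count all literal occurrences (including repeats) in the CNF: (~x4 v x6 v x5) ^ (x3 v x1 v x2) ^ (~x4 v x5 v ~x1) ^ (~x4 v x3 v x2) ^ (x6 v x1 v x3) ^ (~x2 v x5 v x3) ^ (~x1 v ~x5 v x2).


Clause lengths: 3, 3, 3, 3, 3, 3, 3.
Sum = 3 + 3 + 3 + 3 + 3 + 3 + 3 = 21.

21


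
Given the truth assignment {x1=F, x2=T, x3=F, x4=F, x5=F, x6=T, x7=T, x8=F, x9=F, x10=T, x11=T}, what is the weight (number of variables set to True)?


The weight is the number of variables assigned True.
True variables: x2, x6, x7, x10, x11.
Weight = 5.

5


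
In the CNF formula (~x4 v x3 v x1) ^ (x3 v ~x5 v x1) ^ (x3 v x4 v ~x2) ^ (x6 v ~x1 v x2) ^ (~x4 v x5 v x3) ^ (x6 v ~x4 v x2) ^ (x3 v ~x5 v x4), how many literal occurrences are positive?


Scan each clause for unnegated literals.
Clause 1: 2 positive; Clause 2: 2 positive; Clause 3: 2 positive; Clause 4: 2 positive; Clause 5: 2 positive; Clause 6: 2 positive; Clause 7: 2 positive.
Total positive literal occurrences = 14.

14


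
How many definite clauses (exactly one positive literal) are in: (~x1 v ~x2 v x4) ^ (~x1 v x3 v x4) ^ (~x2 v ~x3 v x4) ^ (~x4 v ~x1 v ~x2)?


A definite clause has exactly one positive literal.
Clause 1: 1 positive -> definite
Clause 2: 2 positive -> not definite
Clause 3: 1 positive -> definite
Clause 4: 0 positive -> not definite
Definite clause count = 2.

2


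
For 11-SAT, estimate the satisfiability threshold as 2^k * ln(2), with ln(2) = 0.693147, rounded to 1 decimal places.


Using the asymptotic formula: threshold ~ 2^k * ln(2).
2^11 = 2048.
2048 * 0.693147 = 1419.6.

1419.6


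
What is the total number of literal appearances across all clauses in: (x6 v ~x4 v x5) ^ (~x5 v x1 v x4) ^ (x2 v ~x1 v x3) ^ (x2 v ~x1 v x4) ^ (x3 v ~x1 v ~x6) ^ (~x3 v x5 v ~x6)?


Clause lengths: 3, 3, 3, 3, 3, 3.
Sum = 3 + 3 + 3 + 3 + 3 + 3 = 18.

18


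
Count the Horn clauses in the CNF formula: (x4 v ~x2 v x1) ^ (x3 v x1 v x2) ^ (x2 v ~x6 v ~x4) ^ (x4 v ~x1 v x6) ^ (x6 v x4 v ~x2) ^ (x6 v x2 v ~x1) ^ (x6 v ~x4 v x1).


A Horn clause has at most one positive literal.
Clause 1: 2 positive lit(s) -> not Horn
Clause 2: 3 positive lit(s) -> not Horn
Clause 3: 1 positive lit(s) -> Horn
Clause 4: 2 positive lit(s) -> not Horn
Clause 5: 2 positive lit(s) -> not Horn
Clause 6: 2 positive lit(s) -> not Horn
Clause 7: 2 positive lit(s) -> not Horn
Total Horn clauses = 1.

1


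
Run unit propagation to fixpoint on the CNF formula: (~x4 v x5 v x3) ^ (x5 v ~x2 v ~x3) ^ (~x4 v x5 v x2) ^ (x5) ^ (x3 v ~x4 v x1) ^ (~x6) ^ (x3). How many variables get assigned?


Unit propagation repeatedly assigns the literal in any unit clause, then simplifies.
Assignments in order: x5 = T, x6 = F, x3 = T.
No further unit clauses remain.
Total variables assigned = 3.

3


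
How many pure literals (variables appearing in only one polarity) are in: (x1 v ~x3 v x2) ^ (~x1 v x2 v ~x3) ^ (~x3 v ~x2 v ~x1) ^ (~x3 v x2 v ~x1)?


A pure literal appears in only one polarity across all clauses.
Pure literals: x3 (negative only).
Count = 1.

1


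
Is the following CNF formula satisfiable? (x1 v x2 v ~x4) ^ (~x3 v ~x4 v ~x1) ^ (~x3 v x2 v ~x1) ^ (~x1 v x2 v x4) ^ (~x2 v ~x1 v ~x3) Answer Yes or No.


Check all 16 possible truth assignments.
Number of satisfying assignments found: 9.
The formula is satisfiable.

Yes


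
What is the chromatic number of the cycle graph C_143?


An odd cycle cannot be 2-colored: alternating two colors around the cycle returns to the start with a conflict.
Since 143 is odd, three colors are required (and three suffice).
Chromatic number = 3.

3


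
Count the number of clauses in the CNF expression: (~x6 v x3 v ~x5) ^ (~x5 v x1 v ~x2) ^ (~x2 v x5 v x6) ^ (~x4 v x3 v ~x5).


Each group enclosed in parentheses joined by ^ is one clause.
Counting the conjuncts: 4 clauses.

4


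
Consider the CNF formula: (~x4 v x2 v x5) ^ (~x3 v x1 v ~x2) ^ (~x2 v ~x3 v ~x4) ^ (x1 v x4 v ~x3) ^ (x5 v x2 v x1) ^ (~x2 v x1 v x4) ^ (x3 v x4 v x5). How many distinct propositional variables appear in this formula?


Identify each distinct variable in the formula.
Variables found: x1, x2, x3, x4, x5.
Total distinct variables = 5.

5


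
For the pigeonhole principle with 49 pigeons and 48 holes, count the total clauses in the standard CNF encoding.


The PHP encoding has two parts:
1) At-least-one-hole clauses: 49 (one per pigeon, each with 48 literals).
2) At-most-one-pigeon-per-hole clauses: 48 holes * C(49,2) = 48 * 1176 = 56448.
Total clauses = 49 + 56448 = 56497.

56497


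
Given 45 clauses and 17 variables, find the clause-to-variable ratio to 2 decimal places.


Clause-to-variable ratio = clauses / variables.
45 / 17 = 2.65.

2.65


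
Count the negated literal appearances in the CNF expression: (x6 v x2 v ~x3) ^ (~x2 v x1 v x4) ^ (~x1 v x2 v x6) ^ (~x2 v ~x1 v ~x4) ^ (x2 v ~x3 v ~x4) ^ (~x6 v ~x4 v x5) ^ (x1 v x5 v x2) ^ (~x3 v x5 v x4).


Scan each clause for negated literals.
Clause 1: 1 negative; Clause 2: 1 negative; Clause 3: 1 negative; Clause 4: 3 negative; Clause 5: 2 negative; Clause 6: 2 negative; Clause 7: 0 negative; Clause 8: 1 negative.
Total negative literal occurrences = 11.

11


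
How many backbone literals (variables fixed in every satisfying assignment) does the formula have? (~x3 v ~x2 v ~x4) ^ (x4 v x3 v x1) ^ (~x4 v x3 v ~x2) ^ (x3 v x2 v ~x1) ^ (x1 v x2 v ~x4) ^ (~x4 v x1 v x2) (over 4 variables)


Find all satisfying assignments: 6 model(s).
Check which variables have the same value in every model.
No variable is fixed across all models.
Backbone size = 0.

0


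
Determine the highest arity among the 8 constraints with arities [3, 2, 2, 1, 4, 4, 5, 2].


The arities are: 3, 2, 2, 1, 4, 4, 5, 2.
Scan for the maximum value.
Maximum arity = 5.

5


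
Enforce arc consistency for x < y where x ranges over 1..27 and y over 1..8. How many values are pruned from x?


For the constraint x < y, x needs a supporting value in y's domain.
x can be at most 7 (one less than y's maximum).
Valid x values from domain: 7 out of 27.
Pruned = 27 - 7 = 20.

20


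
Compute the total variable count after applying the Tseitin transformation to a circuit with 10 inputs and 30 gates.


The Tseitin transformation introduces one auxiliary variable per gate.
Total variables = inputs + gates = 10 + 30 = 40.

40


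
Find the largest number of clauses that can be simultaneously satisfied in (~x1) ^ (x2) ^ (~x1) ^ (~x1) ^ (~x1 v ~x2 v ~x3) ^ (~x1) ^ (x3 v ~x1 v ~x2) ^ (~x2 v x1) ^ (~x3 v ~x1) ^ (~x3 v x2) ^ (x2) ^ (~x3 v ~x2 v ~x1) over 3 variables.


Enumerate all 8 truth assignments.
For each, count how many of the 12 clauses are satisfied.
The formula is not fully satisfiable, so the maximum is below 12.
Maximum simultaneously satisfiable clauses = 11.

11


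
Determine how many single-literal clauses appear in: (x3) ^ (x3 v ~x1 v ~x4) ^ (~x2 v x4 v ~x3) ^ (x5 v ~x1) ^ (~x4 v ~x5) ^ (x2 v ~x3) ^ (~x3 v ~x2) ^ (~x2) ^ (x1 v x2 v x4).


A unit clause contains exactly one literal.
Unit clauses found: (x3), (~x2).
Count = 2.

2


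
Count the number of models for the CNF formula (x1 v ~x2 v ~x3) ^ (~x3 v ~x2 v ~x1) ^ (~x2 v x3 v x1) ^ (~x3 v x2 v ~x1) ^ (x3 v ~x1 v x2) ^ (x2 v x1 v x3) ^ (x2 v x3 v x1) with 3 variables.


Enumerate all 8 truth assignments over 3 variables.
Test each against every clause.
Satisfying assignments found: 2.

2


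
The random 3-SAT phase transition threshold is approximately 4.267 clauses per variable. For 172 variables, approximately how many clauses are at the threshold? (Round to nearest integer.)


The 3-SAT phase transition occurs at approximately 4.267 clauses per variable.
m = 4.267 * 172 = 733.924.
Rounded to nearest integer: 734.

734


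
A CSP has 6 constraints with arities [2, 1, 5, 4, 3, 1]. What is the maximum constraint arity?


The arities are: 2, 1, 5, 4, 3, 1.
Scan for the maximum value.
Maximum arity = 5.

5


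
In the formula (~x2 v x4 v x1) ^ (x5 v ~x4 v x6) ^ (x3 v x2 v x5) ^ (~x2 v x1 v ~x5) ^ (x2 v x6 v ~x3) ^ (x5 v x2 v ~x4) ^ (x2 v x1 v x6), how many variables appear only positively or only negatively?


A pure literal appears in only one polarity across all clauses.
Pure literals: x1 (positive only), x6 (positive only).
Count = 2.

2


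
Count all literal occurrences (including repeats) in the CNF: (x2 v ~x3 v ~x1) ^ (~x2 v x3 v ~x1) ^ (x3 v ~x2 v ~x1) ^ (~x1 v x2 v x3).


Clause lengths: 3, 3, 3, 3.
Sum = 3 + 3 + 3 + 3 = 12.

12


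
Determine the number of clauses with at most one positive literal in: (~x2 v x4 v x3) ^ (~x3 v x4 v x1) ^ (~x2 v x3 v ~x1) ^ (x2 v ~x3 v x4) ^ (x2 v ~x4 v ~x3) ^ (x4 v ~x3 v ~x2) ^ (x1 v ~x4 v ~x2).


A Horn clause has at most one positive literal.
Clause 1: 2 positive lit(s) -> not Horn
Clause 2: 2 positive lit(s) -> not Horn
Clause 3: 1 positive lit(s) -> Horn
Clause 4: 2 positive lit(s) -> not Horn
Clause 5: 1 positive lit(s) -> Horn
Clause 6: 1 positive lit(s) -> Horn
Clause 7: 1 positive lit(s) -> Horn
Total Horn clauses = 4.

4


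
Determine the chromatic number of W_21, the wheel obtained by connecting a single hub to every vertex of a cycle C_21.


W_21 consists of the cycle C_21 together with a hub vertex adjacent to every cycle vertex.
The cycle C_21 needs 3 colors (odd cycle -> 3).
The hub is adjacent to every cycle vertex, so it must receive a new color distinct from all of them.
Chromatic number = 3 + 1 = 4.

4


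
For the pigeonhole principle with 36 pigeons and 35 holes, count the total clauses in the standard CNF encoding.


The PHP encoding has two parts:
1) At-least-one-hole clauses: 36 (one per pigeon, each with 35 literals).
2) At-most-one-pigeon-per-hole clauses: 35 holes * C(36,2) = 35 * 630 = 22050.
Total clauses = 36 + 22050 = 22086.

22086


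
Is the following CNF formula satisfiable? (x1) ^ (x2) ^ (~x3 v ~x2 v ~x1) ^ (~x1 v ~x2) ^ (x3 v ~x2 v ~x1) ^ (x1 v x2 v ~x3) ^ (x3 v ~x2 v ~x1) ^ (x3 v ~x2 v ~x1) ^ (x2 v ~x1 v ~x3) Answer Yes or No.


Check all 8 possible truth assignments.
Number of satisfying assignments found: 0.
The formula is unsatisfiable.

No


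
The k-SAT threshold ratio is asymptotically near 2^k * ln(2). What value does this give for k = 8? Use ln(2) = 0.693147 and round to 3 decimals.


Using the asymptotic formula: threshold ~ 2^k * ln(2).
2^8 = 256.
256 * 0.693147 = 177.446.

177.446


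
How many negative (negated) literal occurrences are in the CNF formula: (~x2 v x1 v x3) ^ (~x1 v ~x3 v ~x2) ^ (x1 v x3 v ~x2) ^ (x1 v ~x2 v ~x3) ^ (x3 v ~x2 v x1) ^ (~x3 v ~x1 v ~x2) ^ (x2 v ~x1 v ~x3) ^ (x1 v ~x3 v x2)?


Scan each clause for negated literals.
Clause 1: 1 negative; Clause 2: 3 negative; Clause 3: 1 negative; Clause 4: 2 negative; Clause 5: 1 negative; Clause 6: 3 negative; Clause 7: 2 negative; Clause 8: 1 negative.
Total negative literal occurrences = 14.

14


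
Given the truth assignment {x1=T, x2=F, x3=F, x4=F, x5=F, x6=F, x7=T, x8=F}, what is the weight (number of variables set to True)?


The weight is the number of variables assigned True.
True variables: x1, x7.
Weight = 2.

2


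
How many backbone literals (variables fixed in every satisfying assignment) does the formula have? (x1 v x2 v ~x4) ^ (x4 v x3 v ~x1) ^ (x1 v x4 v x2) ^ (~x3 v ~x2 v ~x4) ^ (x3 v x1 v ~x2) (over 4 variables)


Find all satisfying assignments: 6 model(s).
Check which variables have the same value in every model.
No variable is fixed across all models.
Backbone size = 0.

0


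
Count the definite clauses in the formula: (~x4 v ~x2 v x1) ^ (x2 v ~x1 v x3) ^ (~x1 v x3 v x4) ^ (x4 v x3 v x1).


A definite clause has exactly one positive literal.
Clause 1: 1 positive -> definite
Clause 2: 2 positive -> not definite
Clause 3: 2 positive -> not definite
Clause 4: 3 positive -> not definite
Definite clause count = 1.

1


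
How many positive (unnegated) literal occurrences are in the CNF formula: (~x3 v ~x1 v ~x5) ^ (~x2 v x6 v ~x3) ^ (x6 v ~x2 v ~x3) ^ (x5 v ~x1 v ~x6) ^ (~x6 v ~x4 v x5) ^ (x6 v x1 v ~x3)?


Scan each clause for unnegated literals.
Clause 1: 0 positive; Clause 2: 1 positive; Clause 3: 1 positive; Clause 4: 1 positive; Clause 5: 1 positive; Clause 6: 2 positive.
Total positive literal occurrences = 6.

6


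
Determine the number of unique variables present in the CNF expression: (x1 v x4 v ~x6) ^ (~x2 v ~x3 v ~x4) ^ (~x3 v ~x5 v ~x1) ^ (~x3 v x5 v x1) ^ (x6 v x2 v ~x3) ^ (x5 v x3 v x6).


Identify each distinct variable in the formula.
Variables found: x1, x2, x3, x4, x5, x6.
Total distinct variables = 6.

6


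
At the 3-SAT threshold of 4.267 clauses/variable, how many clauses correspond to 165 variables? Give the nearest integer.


The 3-SAT phase transition occurs at approximately 4.267 clauses per variable.
m = 4.267 * 165 = 704.055.
Rounded to nearest integer: 704.

704


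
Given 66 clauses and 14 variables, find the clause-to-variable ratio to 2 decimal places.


Clause-to-variable ratio = clauses / variables.
66 / 14 = 4.71.

4.71


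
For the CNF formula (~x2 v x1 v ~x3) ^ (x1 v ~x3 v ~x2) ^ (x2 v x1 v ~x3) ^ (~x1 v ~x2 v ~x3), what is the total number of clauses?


Each group enclosed in parentheses joined by ^ is one clause.
Counting the conjuncts: 4 clauses.

4


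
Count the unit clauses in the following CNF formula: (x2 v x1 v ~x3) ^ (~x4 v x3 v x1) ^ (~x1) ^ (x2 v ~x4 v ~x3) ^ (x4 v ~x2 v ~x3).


A unit clause contains exactly one literal.
Unit clauses found: (~x1).
Count = 1.

1


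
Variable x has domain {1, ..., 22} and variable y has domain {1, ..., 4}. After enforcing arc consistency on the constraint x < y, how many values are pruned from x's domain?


For the constraint x < y, x needs a supporting value in y's domain.
x can be at most 3 (one less than y's maximum).
Valid x values from domain: 3 out of 22.
Pruned = 22 - 3 = 19.

19


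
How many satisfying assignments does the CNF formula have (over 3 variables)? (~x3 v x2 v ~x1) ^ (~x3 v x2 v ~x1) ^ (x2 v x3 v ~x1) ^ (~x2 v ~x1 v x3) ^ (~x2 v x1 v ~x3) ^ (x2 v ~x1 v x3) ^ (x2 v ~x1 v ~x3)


Enumerate all 8 truth assignments over 3 variables.
Test each against every clause.
Satisfying assignments found: 4.

4


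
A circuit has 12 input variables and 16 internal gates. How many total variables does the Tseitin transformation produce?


The Tseitin transformation introduces one auxiliary variable per gate.
Total variables = inputs + gates = 12 + 16 = 28.

28


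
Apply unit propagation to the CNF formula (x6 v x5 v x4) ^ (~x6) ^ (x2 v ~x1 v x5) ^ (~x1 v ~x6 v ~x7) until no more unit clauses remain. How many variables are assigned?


Unit propagation repeatedly assigns the literal in any unit clause, then simplifies.
Assignments in order: x6 = F.
No further unit clauses remain.
Total variables assigned = 1.

1


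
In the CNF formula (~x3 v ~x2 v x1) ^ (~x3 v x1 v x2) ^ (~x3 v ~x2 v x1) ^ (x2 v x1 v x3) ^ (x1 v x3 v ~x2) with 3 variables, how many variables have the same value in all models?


Find all satisfying assignments: 4 model(s).
Check which variables have the same value in every model.
Fixed variables: x1=T.
Backbone size = 1.

1


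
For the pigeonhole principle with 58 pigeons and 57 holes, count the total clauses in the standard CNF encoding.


The PHP encoding has two parts:
1) At-least-one-hole clauses: 58 (one per pigeon, each with 57 literals).
2) At-most-one-pigeon-per-hole clauses: 57 holes * C(58,2) = 57 * 1653 = 94221.
Total clauses = 58 + 94221 = 94279.

94279


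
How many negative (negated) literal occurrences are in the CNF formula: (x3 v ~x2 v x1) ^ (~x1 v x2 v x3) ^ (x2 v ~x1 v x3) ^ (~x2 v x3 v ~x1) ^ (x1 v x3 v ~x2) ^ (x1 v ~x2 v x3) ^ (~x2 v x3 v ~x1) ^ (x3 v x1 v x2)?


Scan each clause for negated literals.
Clause 1: 1 negative; Clause 2: 1 negative; Clause 3: 1 negative; Clause 4: 2 negative; Clause 5: 1 negative; Clause 6: 1 negative; Clause 7: 2 negative; Clause 8: 0 negative.
Total negative literal occurrences = 9.

9


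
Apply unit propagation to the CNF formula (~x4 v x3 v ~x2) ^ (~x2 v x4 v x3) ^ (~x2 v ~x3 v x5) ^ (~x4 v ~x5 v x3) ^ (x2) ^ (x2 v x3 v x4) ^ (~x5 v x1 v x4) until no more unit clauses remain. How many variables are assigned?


Unit propagation repeatedly assigns the literal in any unit clause, then simplifies.
Assignments in order: x2 = T.
No further unit clauses remain.
Total variables assigned = 1.

1


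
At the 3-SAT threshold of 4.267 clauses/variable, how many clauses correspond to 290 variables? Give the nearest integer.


The 3-SAT phase transition occurs at approximately 4.267 clauses per variable.
m = 4.267 * 290 = 1237.43.
Rounded to nearest integer: 1237.

1237


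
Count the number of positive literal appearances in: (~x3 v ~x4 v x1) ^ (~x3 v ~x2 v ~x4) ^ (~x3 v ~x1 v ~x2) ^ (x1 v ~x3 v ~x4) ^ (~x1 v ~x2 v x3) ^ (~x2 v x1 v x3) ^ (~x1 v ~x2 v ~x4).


Scan each clause for unnegated literals.
Clause 1: 1 positive; Clause 2: 0 positive; Clause 3: 0 positive; Clause 4: 1 positive; Clause 5: 1 positive; Clause 6: 2 positive; Clause 7: 0 positive.
Total positive literal occurrences = 5.

5


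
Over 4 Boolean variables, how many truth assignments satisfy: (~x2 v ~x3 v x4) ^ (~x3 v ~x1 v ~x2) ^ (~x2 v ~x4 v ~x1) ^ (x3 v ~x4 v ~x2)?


Enumerate all 16 truth assignments over 4 variables.
Test each against every clause.
Satisfying assignments found: 11.

11


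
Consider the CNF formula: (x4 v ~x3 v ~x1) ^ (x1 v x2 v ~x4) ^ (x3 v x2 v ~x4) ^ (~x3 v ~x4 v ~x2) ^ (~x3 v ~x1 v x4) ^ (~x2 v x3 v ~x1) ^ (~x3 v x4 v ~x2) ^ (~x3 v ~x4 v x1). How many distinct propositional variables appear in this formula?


Identify each distinct variable in the formula.
Variables found: x1, x2, x3, x4.
Total distinct variables = 4.

4


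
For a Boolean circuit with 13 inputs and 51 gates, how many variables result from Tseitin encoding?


The Tseitin transformation introduces one auxiliary variable per gate.
Total variables = inputs + gates = 13 + 51 = 64.

64


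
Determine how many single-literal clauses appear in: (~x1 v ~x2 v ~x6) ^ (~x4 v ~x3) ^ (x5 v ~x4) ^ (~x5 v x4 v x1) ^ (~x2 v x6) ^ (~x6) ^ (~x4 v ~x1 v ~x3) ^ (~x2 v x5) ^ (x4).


A unit clause contains exactly one literal.
Unit clauses found: (~x6), (x4).
Count = 2.

2


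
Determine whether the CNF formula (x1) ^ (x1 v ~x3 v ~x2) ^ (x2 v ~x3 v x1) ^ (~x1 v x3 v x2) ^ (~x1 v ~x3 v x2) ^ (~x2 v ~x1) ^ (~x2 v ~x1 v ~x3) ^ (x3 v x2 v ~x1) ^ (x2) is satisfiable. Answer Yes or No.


Check all 8 possible truth assignments.
Number of satisfying assignments found: 0.
The formula is unsatisfiable.

No


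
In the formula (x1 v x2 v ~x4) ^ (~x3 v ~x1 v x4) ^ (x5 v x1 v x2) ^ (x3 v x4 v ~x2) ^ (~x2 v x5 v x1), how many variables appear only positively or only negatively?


A pure literal appears in only one polarity across all clauses.
Pure literals: x5 (positive only).
Count = 1.

1


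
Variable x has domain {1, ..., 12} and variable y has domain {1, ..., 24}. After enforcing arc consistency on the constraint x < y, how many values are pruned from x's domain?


For the constraint x < y, x needs a supporting value in y's domain.
x can be at most 23 (one less than y's maximum).
Valid x values from domain: 12 out of 12.
Pruned = 12 - 12 = 0.

0


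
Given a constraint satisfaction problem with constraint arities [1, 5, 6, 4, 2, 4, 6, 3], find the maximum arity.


The arities are: 1, 5, 6, 4, 2, 4, 6, 3.
Scan for the maximum value.
Maximum arity = 6.

6


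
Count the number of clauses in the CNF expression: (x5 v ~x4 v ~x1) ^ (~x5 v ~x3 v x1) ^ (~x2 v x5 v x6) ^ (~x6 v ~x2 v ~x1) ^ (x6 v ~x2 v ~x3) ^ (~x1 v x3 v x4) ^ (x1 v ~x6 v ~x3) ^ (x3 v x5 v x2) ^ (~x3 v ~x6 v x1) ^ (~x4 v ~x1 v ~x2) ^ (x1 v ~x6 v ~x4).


Each group enclosed in parentheses joined by ^ is one clause.
Counting the conjuncts: 11 clauses.

11


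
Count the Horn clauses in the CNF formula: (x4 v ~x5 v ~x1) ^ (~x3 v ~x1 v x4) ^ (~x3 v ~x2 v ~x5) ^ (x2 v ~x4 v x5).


A Horn clause has at most one positive literal.
Clause 1: 1 positive lit(s) -> Horn
Clause 2: 1 positive lit(s) -> Horn
Clause 3: 0 positive lit(s) -> Horn
Clause 4: 2 positive lit(s) -> not Horn
Total Horn clauses = 3.

3


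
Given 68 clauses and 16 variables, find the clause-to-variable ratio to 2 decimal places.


Clause-to-variable ratio = clauses / variables.
68 / 16 = 4.25.

4.25


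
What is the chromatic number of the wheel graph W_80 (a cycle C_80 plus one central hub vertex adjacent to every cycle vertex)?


W_80 consists of the cycle C_80 together with a hub vertex adjacent to every cycle vertex.
The cycle C_80 needs 2 colors (even cycle -> 2).
The hub is adjacent to every cycle vertex, so it must receive a new color distinct from all of them.
Chromatic number = 2 + 1 = 3.

3


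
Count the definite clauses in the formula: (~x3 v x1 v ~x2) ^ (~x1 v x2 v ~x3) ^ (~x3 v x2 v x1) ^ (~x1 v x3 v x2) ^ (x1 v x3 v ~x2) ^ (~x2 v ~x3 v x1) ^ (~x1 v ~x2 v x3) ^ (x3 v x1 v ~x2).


A definite clause has exactly one positive literal.
Clause 1: 1 positive -> definite
Clause 2: 1 positive -> definite
Clause 3: 2 positive -> not definite
Clause 4: 2 positive -> not definite
Clause 5: 2 positive -> not definite
Clause 6: 1 positive -> definite
Clause 7: 1 positive -> definite
Clause 8: 2 positive -> not definite
Definite clause count = 4.

4


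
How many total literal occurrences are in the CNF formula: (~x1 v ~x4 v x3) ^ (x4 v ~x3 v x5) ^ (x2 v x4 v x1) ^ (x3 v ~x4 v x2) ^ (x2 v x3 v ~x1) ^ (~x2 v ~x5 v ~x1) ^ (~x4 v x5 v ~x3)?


Clause lengths: 3, 3, 3, 3, 3, 3, 3.
Sum = 3 + 3 + 3 + 3 + 3 + 3 + 3 = 21.

21


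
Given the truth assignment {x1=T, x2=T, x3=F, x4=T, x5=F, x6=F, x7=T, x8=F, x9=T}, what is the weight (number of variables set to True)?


The weight is the number of variables assigned True.
True variables: x1, x2, x4, x7, x9.
Weight = 5.

5


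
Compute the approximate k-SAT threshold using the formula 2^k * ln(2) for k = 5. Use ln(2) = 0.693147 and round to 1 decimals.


Using the asymptotic formula: threshold ~ 2^k * ln(2).
2^5 = 32.
32 * 0.693147 = 22.2.

22.2


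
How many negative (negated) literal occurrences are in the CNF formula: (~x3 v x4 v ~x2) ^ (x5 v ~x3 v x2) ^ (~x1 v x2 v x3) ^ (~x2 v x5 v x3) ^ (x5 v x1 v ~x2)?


Scan each clause for negated literals.
Clause 1: 2 negative; Clause 2: 1 negative; Clause 3: 1 negative; Clause 4: 1 negative; Clause 5: 1 negative.
Total negative literal occurrences = 6.

6


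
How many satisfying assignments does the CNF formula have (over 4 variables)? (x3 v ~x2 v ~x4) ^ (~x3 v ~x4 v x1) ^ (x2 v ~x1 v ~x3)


Enumerate all 16 truth assignments over 4 variables.
Test each against every clause.
Satisfying assignments found: 10.

10


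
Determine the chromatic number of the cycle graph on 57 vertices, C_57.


An odd cycle cannot be 2-colored: alternating two colors around the cycle returns to the start with a conflict.
Since 57 is odd, three colors are required (and three suffice).
Chromatic number = 3.

3


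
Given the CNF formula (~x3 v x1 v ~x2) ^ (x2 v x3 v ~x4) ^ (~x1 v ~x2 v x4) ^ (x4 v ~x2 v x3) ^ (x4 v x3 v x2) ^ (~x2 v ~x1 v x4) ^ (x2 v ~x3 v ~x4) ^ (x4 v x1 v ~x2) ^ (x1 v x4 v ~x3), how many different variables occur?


Identify each distinct variable in the formula.
Variables found: x1, x2, x3, x4.
Total distinct variables = 4.

4


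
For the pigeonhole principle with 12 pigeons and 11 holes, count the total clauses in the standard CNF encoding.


The PHP encoding has two parts:
1) At-least-one-hole clauses: 12 (one per pigeon, each with 11 literals).
2) At-most-one-pigeon-per-hole clauses: 11 holes * C(12,2) = 11 * 66 = 726.
Total clauses = 12 + 726 = 738.

738


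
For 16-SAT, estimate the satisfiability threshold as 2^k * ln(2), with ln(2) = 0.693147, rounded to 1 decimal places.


Using the asymptotic formula: threshold ~ 2^k * ln(2).
2^16 = 65536.
65536 * 0.693147 = 45426.1.

45426.1


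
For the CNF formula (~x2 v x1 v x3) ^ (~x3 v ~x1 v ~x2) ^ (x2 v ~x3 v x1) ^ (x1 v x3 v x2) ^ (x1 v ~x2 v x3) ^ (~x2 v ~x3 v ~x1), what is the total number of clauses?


Each group enclosed in parentheses joined by ^ is one clause.
Counting the conjuncts: 6 clauses.

6


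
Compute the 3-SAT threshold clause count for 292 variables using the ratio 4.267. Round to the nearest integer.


The 3-SAT phase transition occurs at approximately 4.267 clauses per variable.
m = 4.267 * 292 = 1245.964.
Rounded to nearest integer: 1246.

1246


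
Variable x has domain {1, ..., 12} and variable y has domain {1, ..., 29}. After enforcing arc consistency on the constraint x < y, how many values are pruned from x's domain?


For the constraint x < y, x needs a supporting value in y's domain.
x can be at most 28 (one less than y's maximum).
Valid x values from domain: 12 out of 12.
Pruned = 12 - 12 = 0.

0


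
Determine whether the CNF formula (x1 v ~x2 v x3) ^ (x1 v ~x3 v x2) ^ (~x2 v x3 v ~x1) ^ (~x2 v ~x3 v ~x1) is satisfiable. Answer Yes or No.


Check all 8 possible truth assignments.
Number of satisfying assignments found: 4.
The formula is satisfiable.

Yes


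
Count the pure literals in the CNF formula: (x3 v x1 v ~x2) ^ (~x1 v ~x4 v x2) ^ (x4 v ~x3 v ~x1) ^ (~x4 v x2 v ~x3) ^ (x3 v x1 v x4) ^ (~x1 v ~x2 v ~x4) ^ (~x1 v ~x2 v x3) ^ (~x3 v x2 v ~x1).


A pure literal appears in only one polarity across all clauses.
No pure literals found.
Count = 0.

0


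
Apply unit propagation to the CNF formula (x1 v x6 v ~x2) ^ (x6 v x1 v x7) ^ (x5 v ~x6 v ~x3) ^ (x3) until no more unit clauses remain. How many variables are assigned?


Unit propagation repeatedly assigns the literal in any unit clause, then simplifies.
Assignments in order: x3 = T.
No further unit clauses remain.
Total variables assigned = 1.

1


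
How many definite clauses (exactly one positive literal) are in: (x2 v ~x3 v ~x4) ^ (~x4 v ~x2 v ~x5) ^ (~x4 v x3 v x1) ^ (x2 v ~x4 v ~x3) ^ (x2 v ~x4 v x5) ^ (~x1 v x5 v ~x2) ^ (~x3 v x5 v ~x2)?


A definite clause has exactly one positive literal.
Clause 1: 1 positive -> definite
Clause 2: 0 positive -> not definite
Clause 3: 2 positive -> not definite
Clause 4: 1 positive -> definite
Clause 5: 2 positive -> not definite
Clause 6: 1 positive -> definite
Clause 7: 1 positive -> definite
Definite clause count = 4.

4


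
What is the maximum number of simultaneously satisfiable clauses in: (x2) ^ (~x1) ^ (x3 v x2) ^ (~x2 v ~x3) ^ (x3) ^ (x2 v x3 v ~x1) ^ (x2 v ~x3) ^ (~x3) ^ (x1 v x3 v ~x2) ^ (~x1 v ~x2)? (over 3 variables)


Enumerate all 8 truth assignments.
For each, count how many of the 10 clauses are satisfied.
The formula is not fully satisfiable, so the maximum is below 10.
Maximum simultaneously satisfiable clauses = 8.

8


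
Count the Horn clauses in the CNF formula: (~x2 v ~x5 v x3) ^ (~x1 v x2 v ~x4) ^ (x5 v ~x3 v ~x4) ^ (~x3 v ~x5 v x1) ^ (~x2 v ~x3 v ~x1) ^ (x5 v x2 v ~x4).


A Horn clause has at most one positive literal.
Clause 1: 1 positive lit(s) -> Horn
Clause 2: 1 positive lit(s) -> Horn
Clause 3: 1 positive lit(s) -> Horn
Clause 4: 1 positive lit(s) -> Horn
Clause 5: 0 positive lit(s) -> Horn
Clause 6: 2 positive lit(s) -> not Horn
Total Horn clauses = 5.

5


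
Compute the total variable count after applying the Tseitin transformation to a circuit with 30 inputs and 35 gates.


The Tseitin transformation introduces one auxiliary variable per gate.
Total variables = inputs + gates = 30 + 35 = 65.

65


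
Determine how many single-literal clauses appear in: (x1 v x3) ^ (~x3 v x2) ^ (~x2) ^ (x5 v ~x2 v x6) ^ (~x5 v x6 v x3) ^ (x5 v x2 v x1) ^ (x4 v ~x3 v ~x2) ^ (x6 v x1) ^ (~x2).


A unit clause contains exactly one literal.
Unit clauses found: (~x2), (~x2).
Count = 2.

2


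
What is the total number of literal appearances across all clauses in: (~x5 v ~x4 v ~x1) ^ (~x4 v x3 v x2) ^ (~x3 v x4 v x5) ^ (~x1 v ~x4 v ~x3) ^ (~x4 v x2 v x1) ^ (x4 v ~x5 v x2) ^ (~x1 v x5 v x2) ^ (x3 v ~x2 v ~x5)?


Clause lengths: 3, 3, 3, 3, 3, 3, 3, 3.
Sum = 3 + 3 + 3 + 3 + 3 + 3 + 3 + 3 = 24.

24


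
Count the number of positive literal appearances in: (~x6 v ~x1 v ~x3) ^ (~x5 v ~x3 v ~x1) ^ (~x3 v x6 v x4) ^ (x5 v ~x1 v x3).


Scan each clause for unnegated literals.
Clause 1: 0 positive; Clause 2: 0 positive; Clause 3: 2 positive; Clause 4: 2 positive.
Total positive literal occurrences = 4.

4


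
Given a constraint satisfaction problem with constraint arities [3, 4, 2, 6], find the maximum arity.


The arities are: 3, 4, 2, 6.
Scan for the maximum value.
Maximum arity = 6.

6


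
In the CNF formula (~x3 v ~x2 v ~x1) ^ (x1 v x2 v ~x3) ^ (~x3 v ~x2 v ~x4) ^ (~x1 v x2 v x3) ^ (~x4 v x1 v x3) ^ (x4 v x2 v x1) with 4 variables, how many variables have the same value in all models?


Find all satisfying assignments: 6 model(s).
Check which variables have the same value in every model.
No variable is fixed across all models.
Backbone size = 0.

0


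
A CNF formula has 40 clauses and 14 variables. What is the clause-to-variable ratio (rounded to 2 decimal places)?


Clause-to-variable ratio = clauses / variables.
40 / 14 = 2.86.

2.86


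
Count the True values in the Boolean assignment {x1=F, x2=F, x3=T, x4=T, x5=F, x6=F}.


The weight is the number of variables assigned True.
True variables: x3, x4.
Weight = 2.

2


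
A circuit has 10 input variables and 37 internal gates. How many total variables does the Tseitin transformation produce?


The Tseitin transformation introduces one auxiliary variable per gate.
Total variables = inputs + gates = 10 + 37 = 47.

47


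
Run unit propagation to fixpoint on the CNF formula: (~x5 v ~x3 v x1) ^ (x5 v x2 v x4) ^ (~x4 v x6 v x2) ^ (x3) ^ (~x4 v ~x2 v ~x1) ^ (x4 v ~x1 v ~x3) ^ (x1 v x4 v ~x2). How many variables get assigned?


Unit propagation repeatedly assigns the literal in any unit clause, then simplifies.
Assignments in order: x3 = T.
No further unit clauses remain.
Total variables assigned = 1.

1


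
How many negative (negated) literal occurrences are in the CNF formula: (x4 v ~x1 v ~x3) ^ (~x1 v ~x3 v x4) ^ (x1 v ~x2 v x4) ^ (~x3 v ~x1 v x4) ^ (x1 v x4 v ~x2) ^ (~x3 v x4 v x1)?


Scan each clause for negated literals.
Clause 1: 2 negative; Clause 2: 2 negative; Clause 3: 1 negative; Clause 4: 2 negative; Clause 5: 1 negative; Clause 6: 1 negative.
Total negative literal occurrences = 9.

9


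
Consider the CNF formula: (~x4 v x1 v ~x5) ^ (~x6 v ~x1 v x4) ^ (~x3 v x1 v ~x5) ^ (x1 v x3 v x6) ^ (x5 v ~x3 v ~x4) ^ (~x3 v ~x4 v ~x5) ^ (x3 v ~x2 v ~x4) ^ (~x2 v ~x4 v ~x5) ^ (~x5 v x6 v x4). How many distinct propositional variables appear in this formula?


Identify each distinct variable in the formula.
Variables found: x1, x2, x3, x4, x5, x6.
Total distinct variables = 6.

6


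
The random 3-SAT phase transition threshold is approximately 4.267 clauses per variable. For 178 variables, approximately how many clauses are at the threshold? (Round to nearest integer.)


The 3-SAT phase transition occurs at approximately 4.267 clauses per variable.
m = 4.267 * 178 = 759.526.
Rounded to nearest integer: 760.

760


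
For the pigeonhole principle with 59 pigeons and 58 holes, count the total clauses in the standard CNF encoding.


The PHP encoding has two parts:
1) At-least-one-hole clauses: 59 (one per pigeon, each with 58 literals).
2) At-most-one-pigeon-per-hole clauses: 58 holes * C(59,2) = 58 * 1711 = 99238.
Total clauses = 59 + 99238 = 99297.

99297


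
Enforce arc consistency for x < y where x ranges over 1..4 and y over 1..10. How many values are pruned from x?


For the constraint x < y, x needs a supporting value in y's domain.
x can be at most 9 (one less than y's maximum).
Valid x values from domain: 4 out of 4.
Pruned = 4 - 4 = 0.

0


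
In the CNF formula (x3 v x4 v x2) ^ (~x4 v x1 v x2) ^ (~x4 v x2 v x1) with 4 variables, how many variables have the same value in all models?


Find all satisfying assignments: 12 model(s).
Check which variables have the same value in every model.
No variable is fixed across all models.
Backbone size = 0.

0


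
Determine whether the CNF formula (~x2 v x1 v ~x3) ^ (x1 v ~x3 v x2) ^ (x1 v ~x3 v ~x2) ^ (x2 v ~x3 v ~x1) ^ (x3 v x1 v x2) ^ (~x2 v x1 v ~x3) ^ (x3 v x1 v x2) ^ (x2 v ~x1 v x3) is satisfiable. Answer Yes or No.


Check all 8 possible truth assignments.
Number of satisfying assignments found: 3.
The formula is satisfiable.

Yes


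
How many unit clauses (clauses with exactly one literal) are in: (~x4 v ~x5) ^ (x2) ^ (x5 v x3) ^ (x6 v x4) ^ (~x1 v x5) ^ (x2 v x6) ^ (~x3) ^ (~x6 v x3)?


A unit clause contains exactly one literal.
Unit clauses found: (x2), (~x3).
Count = 2.

2


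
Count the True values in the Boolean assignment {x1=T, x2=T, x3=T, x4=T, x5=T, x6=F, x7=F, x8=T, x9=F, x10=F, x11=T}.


The weight is the number of variables assigned True.
True variables: x1, x2, x3, x4, x5, x8, x11.
Weight = 7.

7


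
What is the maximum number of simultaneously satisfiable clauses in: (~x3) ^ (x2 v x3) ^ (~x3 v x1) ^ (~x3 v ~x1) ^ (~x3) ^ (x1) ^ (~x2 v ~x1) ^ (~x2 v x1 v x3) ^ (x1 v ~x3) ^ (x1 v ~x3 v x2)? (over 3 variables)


Enumerate all 8 truth assignments.
For each, count how many of the 10 clauses are satisfied.
The formula is not fully satisfiable, so the maximum is below 10.
Maximum simultaneously satisfiable clauses = 9.

9


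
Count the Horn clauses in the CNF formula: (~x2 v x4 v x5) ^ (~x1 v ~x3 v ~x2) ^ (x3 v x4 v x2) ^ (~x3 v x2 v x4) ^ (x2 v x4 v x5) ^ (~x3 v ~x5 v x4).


A Horn clause has at most one positive literal.
Clause 1: 2 positive lit(s) -> not Horn
Clause 2: 0 positive lit(s) -> Horn
Clause 3: 3 positive lit(s) -> not Horn
Clause 4: 2 positive lit(s) -> not Horn
Clause 5: 3 positive lit(s) -> not Horn
Clause 6: 1 positive lit(s) -> Horn
Total Horn clauses = 2.

2


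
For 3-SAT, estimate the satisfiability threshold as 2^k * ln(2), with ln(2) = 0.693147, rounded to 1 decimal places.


Using the asymptotic formula: threshold ~ 2^k * ln(2).
2^3 = 8.
8 * 0.693147 = 5.5.

5.5


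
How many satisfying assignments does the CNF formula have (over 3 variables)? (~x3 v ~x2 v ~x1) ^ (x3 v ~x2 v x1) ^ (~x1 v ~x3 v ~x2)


Enumerate all 8 truth assignments over 3 variables.
Test each against every clause.
Satisfying assignments found: 6.

6


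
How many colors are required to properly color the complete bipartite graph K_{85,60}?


K_{85,60} is bipartite by definition: the two parts are independent sets, with every edge crossing between them.
Color all vertices in one part with color 1 and all vertices in the other part with color 2.
Since the graph has at least one edge, one color does not suffice.
Chromatic number = 2.

2


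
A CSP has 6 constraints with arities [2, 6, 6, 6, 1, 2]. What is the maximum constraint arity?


The arities are: 2, 6, 6, 6, 1, 2.
Scan for the maximum value.
Maximum arity = 6.

6


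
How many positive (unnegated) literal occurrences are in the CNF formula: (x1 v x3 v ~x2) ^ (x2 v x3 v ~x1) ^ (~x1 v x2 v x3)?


Scan each clause for unnegated literals.
Clause 1: 2 positive; Clause 2: 2 positive; Clause 3: 2 positive.
Total positive literal occurrences = 6.

6


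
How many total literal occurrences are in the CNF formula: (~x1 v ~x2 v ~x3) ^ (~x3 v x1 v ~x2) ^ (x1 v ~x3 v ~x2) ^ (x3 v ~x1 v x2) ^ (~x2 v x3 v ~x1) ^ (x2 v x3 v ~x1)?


Clause lengths: 3, 3, 3, 3, 3, 3.
Sum = 3 + 3 + 3 + 3 + 3 + 3 = 18.

18


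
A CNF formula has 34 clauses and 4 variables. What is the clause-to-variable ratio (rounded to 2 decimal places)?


Clause-to-variable ratio = clauses / variables.
34 / 4 = 8.5.

8.5


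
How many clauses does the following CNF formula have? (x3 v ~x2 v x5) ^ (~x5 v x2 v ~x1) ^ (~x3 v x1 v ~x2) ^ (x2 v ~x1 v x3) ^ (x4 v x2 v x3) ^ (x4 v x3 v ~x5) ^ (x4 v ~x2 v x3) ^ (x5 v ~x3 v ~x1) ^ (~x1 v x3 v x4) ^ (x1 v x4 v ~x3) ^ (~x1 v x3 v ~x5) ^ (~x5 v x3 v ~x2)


Each group enclosed in parentheses joined by ^ is one clause.
Counting the conjuncts: 12 clauses.

12


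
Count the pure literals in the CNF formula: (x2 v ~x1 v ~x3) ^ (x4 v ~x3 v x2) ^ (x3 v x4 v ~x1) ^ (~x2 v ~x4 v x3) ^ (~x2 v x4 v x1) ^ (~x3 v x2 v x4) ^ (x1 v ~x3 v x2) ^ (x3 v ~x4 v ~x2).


A pure literal appears in only one polarity across all clauses.
No pure literals found.
Count = 0.

0


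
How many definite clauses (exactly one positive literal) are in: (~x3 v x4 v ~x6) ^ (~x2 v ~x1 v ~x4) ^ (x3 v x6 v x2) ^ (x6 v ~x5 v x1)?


A definite clause has exactly one positive literal.
Clause 1: 1 positive -> definite
Clause 2: 0 positive -> not definite
Clause 3: 3 positive -> not definite
Clause 4: 2 positive -> not definite
Definite clause count = 1.

1


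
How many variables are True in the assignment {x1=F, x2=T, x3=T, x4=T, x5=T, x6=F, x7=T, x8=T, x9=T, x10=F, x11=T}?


The weight is the number of variables assigned True.
True variables: x2, x3, x4, x5, x7, x8, x9, x11.
Weight = 8.

8


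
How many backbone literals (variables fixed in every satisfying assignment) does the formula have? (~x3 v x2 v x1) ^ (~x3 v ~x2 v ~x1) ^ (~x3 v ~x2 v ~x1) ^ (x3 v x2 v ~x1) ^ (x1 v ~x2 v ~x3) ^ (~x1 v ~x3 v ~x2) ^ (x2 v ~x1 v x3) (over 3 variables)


Find all satisfying assignments: 4 model(s).
Check which variables have the same value in every model.
No variable is fixed across all models.
Backbone size = 0.

0


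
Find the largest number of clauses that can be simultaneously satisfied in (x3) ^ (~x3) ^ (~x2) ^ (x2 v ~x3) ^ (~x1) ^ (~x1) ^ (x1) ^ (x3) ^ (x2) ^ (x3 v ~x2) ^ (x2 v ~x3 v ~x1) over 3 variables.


Enumerate all 8 truth assignments.
For each, count how many of the 11 clauses are satisfied.
The formula is not fully satisfiable, so the maximum is below 11.
Maximum simultaneously satisfiable clauses = 8.

8


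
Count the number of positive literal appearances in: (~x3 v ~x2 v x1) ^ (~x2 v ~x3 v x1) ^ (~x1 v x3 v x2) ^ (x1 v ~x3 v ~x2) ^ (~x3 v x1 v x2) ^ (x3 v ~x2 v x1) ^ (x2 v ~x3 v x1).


Scan each clause for unnegated literals.
Clause 1: 1 positive; Clause 2: 1 positive; Clause 3: 2 positive; Clause 4: 1 positive; Clause 5: 2 positive; Clause 6: 2 positive; Clause 7: 2 positive.
Total positive literal occurrences = 11.

11
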